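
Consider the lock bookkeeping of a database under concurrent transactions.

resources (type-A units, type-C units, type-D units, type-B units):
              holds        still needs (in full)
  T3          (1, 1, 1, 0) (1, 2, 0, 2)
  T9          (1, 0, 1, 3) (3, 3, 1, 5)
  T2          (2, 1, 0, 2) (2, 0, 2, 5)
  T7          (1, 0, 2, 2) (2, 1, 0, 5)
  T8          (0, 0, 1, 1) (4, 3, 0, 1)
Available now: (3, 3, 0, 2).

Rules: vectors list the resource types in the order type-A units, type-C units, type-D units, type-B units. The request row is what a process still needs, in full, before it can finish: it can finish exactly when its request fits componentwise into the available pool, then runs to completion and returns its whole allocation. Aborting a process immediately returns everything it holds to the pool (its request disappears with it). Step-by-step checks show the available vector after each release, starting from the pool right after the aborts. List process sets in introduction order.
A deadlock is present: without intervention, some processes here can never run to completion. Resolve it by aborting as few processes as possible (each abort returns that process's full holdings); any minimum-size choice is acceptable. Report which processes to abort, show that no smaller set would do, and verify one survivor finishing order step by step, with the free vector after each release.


The answer: abort T9.
Key observation: T2 had no path to completion before; after the abort of T9 ((1, 0, 1, 3) returned), step 2 is where it fits.
Why nothing smaller works: aborting no one leaves the state deadlocked as given.
One survivor order: T3, T2, T7, T8. Verifying each step (post-abort pool first):
  pool = (4, 3, 1, 5)
  T3 needs (1, 2, 0, 2) <= (4, 3, 1, 5) -> finishes; pool += (1, 1, 1, 0) = (5, 4, 2, 5)
  T2 needs (2, 0, 2, 5) <= (5, 4, 2, 5) -> finishes; pool += (2, 1, 0, 2) = (7, 5, 2, 7)
  T7 needs (2, 1, 0, 5) <= (7, 5, 2, 7) -> finishes; pool += (1, 0, 2, 2) = (8, 5, 4, 9)
  T8 needs (4, 3, 0, 1) <= (8, 5, 4, 9) -> finishes; pool += (0, 0, 1, 1) = (8, 5, 5, 10)


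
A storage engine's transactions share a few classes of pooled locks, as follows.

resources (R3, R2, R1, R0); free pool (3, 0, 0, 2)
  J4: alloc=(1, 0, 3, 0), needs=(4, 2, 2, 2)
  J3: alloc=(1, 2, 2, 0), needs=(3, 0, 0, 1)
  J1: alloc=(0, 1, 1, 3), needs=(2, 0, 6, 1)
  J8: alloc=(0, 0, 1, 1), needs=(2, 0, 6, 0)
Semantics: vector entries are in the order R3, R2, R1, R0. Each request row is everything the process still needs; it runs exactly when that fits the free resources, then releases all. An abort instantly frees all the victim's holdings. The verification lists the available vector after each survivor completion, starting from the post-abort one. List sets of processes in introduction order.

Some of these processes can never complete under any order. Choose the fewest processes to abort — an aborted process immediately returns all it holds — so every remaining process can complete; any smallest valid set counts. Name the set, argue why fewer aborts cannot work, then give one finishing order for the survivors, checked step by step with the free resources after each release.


Minimum abort set: J1.
Key observation: before aborting J1, J8 was permanently blocked — no order could ever run it; afterwards it completes at step 3.
Why nothing smaller works: aborting no one leaves the state deadlocked as given.
The survivors complete as J3, J4, J8. Check, step by step (starting from the post-abort pool):
  pool = (3, 1, 1, 5)
  run J3 (needs (3, 0, 0, 1), free (3, 1, 1, 5)); after release of (1, 2, 2, 0) the pool is (4, 3, 3, 5)
  run J4 (needs (4, 2, 2, 2), free (4, 3, 3, 5)); after release of (1, 0, 3, 0) the pool is (5, 3, 6, 5)
  run J8 (needs (2, 0, 6, 0), free (5, 3, 6, 5)); after release of (0, 0, 1, 1) the pool is (5, 3, 7, 6)


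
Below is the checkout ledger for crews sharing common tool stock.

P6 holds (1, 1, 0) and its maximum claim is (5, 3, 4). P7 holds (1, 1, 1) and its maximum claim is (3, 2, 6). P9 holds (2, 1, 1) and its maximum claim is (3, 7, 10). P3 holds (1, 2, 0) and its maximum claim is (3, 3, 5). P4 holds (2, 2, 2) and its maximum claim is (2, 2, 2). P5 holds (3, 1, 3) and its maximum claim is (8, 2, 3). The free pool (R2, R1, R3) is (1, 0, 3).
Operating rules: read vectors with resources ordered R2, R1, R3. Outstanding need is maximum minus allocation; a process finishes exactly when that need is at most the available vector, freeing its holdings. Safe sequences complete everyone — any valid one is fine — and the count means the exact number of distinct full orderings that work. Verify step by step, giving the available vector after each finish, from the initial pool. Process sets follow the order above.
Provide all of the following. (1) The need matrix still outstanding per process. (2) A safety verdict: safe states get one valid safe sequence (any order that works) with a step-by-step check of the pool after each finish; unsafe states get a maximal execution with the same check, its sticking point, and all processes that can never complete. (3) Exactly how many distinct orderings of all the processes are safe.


(1) Need matrix, components ordered R2, R1, R3:
  P6: (4, 2, 4)
  P7: (2, 1, 5)
  P9: (1, 6, 9)
  P3: (2, 1, 5)
  P4: (0, 0, 0)
  P5: (5, 1, 0)
(2) SAFE, for example via the order P4, P7, P3, P5, P9, P6.
Key observation: P7 is the earliest step where a requested resource binds exactly: need (2, 1, 5), pool (3, 2, 5) at its turn.
Walking it through:
  pool = (1, 0, 3)
  P4: need (0, 0, 0) fits (1, 0, 3); releases (2, 2, 2), pool now (3, 2, 5)
  P7: need (2, 1, 5) fits (3, 2, 5); releases (1, 1, 1), pool now (4, 3, 6)
  P3: need (2, 1, 5) fits (4, 3, 6); releases (1, 2, 0), pool now (5, 5, 6)
  P5: need (5, 1, 0) fits (5, 5, 6); releases (3, 1, 3), pool now (8, 6, 9)
  P9: need (1, 6, 9) fits (8, 6, 9); releases (2, 1, 1), pool now (10, 7, 10)
  P6: need (4, 2, 4) fits (10, 7, 10); releases (1, 1, 0), pool now (11, 8, 10)
(3) Exactly 10 of the possible complete orderings are safe sequences.


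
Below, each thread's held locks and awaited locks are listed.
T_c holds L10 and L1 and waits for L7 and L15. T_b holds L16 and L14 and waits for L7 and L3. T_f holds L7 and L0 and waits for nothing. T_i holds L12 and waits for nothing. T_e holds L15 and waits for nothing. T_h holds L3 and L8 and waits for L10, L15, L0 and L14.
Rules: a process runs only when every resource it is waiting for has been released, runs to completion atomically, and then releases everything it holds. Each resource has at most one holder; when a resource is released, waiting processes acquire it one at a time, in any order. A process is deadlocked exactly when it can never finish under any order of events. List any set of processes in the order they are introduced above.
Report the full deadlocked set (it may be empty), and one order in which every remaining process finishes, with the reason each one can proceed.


Deadlocked: T_b and T_h.
Key observation: the knot is the closed ring of waits T_b -> T_h -> T_b; no other process is dragged down with it.
The rest can finish in the order T_e, T_f, T_i, T_c.
Verifying each step:
  run T_e (it waits on nothing); releases L15
  run T_f (it waits on nothing); releases L7 and L0
  run T_i (it waits on nothing); releases L12
  T_c: everything it awaited (L7 and L15) is free; runs, freeing L10 and L1


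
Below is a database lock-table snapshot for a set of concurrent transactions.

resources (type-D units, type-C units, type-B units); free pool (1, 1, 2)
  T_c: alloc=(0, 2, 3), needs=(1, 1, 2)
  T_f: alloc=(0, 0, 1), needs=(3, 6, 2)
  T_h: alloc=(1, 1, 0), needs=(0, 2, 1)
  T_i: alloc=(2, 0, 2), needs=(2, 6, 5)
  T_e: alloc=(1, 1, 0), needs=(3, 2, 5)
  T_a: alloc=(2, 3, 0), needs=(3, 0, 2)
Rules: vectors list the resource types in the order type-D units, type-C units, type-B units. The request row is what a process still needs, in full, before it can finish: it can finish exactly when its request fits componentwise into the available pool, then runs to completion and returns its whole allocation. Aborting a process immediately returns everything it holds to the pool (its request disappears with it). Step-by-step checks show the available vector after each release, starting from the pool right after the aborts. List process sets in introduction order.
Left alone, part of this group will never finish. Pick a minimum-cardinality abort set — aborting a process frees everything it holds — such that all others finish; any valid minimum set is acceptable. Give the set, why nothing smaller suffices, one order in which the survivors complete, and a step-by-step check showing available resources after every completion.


Minimum abort set: T_a.
Key observation: before aborting T_a, T_e was permanently blocked — no order could ever run it; afterwards it completes at step 2.
Minimality: the empty abort set fails — the state is deadlocked as it stands.
Survivors finish in the order: T_c, T_e, T_f, T_h, T_i. Verifying each step (pool after the aborts first):
  pool = (3, 4, 2)
  T_c needs (1, 1, 2) <= (3, 4, 2) -> finishes; pool += (0, 2, 3) = (3, 6, 5)
  T_e needs (3, 2, 5) <= (3, 6, 5) -> finishes; pool += (1, 1, 0) = (4, 7, 5)
  T_f needs (3, 6, 2) <= (4, 7, 5) -> finishes; pool += (0, 0, 1) = (4, 7, 6)
  T_h needs (0, 2, 1) <= (4, 7, 6) -> finishes; pool += (1, 1, 0) = (5, 8, 6)
  T_i needs (2, 6, 5) <= (5, 8, 6) -> finishes; pool += (2, 0, 2) = (7, 8, 8)


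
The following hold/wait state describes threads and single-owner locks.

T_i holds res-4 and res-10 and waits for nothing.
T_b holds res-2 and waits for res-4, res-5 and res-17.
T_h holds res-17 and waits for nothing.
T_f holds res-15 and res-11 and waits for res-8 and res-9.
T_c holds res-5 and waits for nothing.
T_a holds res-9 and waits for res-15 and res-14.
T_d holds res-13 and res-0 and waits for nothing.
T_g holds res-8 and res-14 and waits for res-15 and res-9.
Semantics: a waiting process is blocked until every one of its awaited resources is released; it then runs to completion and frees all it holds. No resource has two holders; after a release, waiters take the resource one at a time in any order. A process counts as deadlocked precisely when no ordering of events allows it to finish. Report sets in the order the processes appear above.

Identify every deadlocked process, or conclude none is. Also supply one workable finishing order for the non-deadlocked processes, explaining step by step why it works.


The deadlocked set is T_f, T_a and T_g.
Key observation: nobody on the ring T_f -> T_a -> T_f can start until another member finishes, which never happens; T_g is caught in further circular waits.
A valid finishing order for the others: T_d, T_c, T_i, T_h, T_b.
Verifying each step:
  T_d waits on nothing -> runs at once and releases res-13 and res-0
  T_c waits on nothing -> runs at once and releases res-5
  T_i waits on nothing -> runs at once and releases res-4 and res-10
  T_h waits on nothing -> runs at once and releases res-17
  T_b: everything it awaited (res-4, res-5 and res-17) is free; runs, freeing res-2


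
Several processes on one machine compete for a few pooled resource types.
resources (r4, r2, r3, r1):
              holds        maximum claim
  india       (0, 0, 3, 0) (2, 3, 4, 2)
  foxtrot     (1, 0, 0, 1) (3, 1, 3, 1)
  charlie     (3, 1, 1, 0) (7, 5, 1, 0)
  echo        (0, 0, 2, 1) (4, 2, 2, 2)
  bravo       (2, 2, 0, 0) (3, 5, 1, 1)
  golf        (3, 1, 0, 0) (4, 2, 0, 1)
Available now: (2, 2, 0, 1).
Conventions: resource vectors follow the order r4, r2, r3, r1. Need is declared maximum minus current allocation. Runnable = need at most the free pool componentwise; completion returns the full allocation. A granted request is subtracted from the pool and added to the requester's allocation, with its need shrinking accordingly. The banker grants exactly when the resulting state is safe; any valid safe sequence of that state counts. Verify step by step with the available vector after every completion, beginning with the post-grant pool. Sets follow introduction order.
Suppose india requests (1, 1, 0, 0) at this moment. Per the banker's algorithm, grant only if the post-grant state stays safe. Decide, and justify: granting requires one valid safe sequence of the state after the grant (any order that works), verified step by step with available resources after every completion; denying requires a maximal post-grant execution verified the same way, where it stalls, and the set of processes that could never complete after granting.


GRANT. The post-grant state is safe; one safe sequence: golf, echo, india, foxtrot, bravo, charlie.
Key observation: (1, 1, 0, 1) free after granting still covers golf first, and each release covers the next.
Check on the post-grant state, step by step:
  pool = (1, 1, 0, 1)
  golf: need (1, 1, 0, 1) fits (1, 1, 0, 1); releases (3, 1, 0, 0), pool now (4, 2, 0, 1)
  echo: need (4, 2, 0, 1) fits (4, 2, 0, 1); releases (0, 0, 2, 1), pool now (4, 2, 2, 2)
  india: need (1, 2, 1, 2) fits (4, 2, 2, 2); releases (1, 1, 3, 0), pool now (5, 3, 5, 2)
  foxtrot: need (2, 1, 3, 0) fits (5, 3, 5, 2); releases (1, 0, 0, 1), pool now (6, 3, 5, 3)
  bravo: need (1, 3, 1, 1) fits (6, 3, 5, 3); releases (2, 2, 0, 0), pool now (8, 5, 5, 3)
  charlie: need (4, 4, 0, 0) fits (8, 5, 5, 3); releases (3, 1, 1, 0), pool now (11, 6, 6, 3)


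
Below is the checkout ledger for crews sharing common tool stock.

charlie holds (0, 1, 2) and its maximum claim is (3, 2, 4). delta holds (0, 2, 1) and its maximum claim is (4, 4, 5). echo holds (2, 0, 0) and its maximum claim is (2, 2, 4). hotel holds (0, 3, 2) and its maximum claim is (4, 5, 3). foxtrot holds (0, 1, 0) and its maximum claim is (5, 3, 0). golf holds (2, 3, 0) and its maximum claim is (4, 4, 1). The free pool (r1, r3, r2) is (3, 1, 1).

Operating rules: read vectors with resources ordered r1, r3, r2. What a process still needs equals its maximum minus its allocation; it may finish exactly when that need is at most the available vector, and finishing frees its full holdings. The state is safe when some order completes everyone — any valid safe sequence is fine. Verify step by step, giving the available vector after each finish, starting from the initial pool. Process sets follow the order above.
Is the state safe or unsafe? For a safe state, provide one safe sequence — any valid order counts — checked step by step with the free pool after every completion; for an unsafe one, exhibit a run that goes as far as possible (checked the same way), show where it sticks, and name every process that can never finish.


SAFE. One safe sequence: golf, hotel, charlie, foxtrot, delta, echo.
Key observation: the order's first zero-slack moment is golf ((2, 1, 1) needed, (3, 1, 1) free — a requested resource with nothing to spare).
Walking it through:
  pool = (3, 1, 1)
  golf needs (2, 1, 1) <= (3, 1, 1) -> finishes; pool += (2, 3, 0) = (5, 4, 1)
  hotel needs (4, 2, 1) <= (5, 4, 1) -> finishes; pool += (0, 3, 2) = (5, 7, 3)
  charlie needs (3, 1, 2) <= (5, 7, 3) -> finishes; pool += (0, 1, 2) = (5, 8, 5)
  foxtrot needs (5, 2, 0) <= (5, 8, 5) -> finishes; pool += (0, 1, 0) = (5, 9, 5)
  delta needs (4, 2, 4) <= (5, 9, 5) -> finishes; pool += (0, 2, 1) = (5, 11, 6)
  echo needs (0, 2, 4) <= (5, 11, 6) -> finishes; pool += (2, 0, 0) = (7, 11, 6)


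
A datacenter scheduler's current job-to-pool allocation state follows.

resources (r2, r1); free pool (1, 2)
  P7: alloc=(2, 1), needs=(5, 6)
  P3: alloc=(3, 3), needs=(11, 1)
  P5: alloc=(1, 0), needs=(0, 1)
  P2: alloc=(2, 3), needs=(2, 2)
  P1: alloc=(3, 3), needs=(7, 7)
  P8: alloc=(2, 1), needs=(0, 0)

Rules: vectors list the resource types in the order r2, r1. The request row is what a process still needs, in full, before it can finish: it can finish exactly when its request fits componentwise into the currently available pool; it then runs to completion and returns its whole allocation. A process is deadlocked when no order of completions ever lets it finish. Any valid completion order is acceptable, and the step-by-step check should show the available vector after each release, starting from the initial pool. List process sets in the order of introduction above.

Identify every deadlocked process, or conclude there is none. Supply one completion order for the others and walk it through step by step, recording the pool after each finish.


The deadlocked set is empty.
Key observation: no deadlock: P8 fits now, and the freed resources carry the rest through.
A valid finishing order for the others: P8, P5, P2, P7, P1, P3. Step-by-step check:
  pool = (1, 2)
  run P8 (needs (0, 0), free (1, 2)); after release of (2, 1) the pool is (3, 3)
  run P5 (needs (0, 1), free (3, 3)); after release of (1, 0) the pool is (4, 3)
  run P2 (needs (2, 2), free (4, 3)); after release of (2, 3) the pool is (6, 6)
  run P7 (needs (5, 6), free (6, 6)); after release of (2, 1) the pool is (8, 7)
  run P1 (needs (7, 7), free (8, 7)); after release of (3, 3) the pool is (11, 10)
  run P3 (needs (11, 1), free (11, 10)); after release of (3, 3) the pool is (14, 13)


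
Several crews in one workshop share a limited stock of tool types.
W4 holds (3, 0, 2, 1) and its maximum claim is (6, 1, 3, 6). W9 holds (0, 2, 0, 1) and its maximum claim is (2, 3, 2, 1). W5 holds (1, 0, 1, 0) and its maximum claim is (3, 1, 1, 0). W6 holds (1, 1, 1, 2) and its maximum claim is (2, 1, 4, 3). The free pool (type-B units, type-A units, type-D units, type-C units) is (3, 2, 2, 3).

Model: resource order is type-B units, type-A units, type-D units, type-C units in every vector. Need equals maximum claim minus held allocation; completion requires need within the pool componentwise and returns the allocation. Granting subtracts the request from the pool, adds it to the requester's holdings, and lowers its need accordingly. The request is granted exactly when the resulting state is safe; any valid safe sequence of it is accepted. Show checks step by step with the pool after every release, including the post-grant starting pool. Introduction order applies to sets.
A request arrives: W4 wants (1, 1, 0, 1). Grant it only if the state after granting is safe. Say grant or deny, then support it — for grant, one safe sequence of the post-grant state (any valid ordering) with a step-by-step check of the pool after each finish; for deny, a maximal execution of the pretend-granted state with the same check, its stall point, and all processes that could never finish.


GRANT. The post-grant state is safe; one safe sequence: W9, W5, W6, W4.
Key observation: even at the reduced pool (2, 1, 2, 2), W9 fits immediately, so safety survives the grant.
Check on the post-grant state, step by step:
  pool = (2, 1, 2, 2)
  W9 needs (2, 1, 2, 0) <= (2, 1, 2, 2) -> finishes; pool += (0, 2, 0, 1) = (2, 3, 2, 3)
  W5 needs (2, 1, 0, 0) <= (2, 3, 2, 3) -> finishes; pool += (1, 0, 1, 0) = (3, 3, 3, 3)
  W6 needs (1, 0, 3, 1) <= (3, 3, 3, 3) -> finishes; pool += (1, 1, 1, 2) = (4, 4, 4, 5)
  W4 needs (2, 0, 1, 4) <= (4, 4, 4, 5) -> finishes; pool += (4, 1, 2, 2) = (8, 5, 6, 7)


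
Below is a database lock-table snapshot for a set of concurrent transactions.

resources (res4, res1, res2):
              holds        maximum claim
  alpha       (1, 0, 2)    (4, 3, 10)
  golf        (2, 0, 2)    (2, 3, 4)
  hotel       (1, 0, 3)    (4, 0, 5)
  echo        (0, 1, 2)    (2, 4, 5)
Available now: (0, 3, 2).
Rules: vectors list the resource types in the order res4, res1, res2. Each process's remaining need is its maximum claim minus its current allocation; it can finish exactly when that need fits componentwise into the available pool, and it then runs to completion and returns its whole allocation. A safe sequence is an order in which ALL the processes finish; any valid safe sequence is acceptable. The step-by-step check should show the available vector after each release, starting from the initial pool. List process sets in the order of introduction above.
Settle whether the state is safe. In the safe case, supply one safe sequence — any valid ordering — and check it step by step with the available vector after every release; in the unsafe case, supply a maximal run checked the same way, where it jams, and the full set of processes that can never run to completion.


UNSAFE — no complete ordering exists.
Key observation: res4 is the bottleneck — with golf, echo done the pool holds (2, 4, 6), short of every remaining need.
Going as far as possible: golf, echo; after that, nothing fits. Step-by-step check:
  pool = (0, 3, 2)
  run golf (needs (0, 3, 2), free (0, 3, 2)); after release of (2, 0, 2) the pool is (2, 3, 4)
  run echo (needs (2, 3, 3), free (2, 3, 4)); after release of (0, 1, 2) the pool is (2, 4, 6)
  blocked: alpha wants (3, 3, 8), pool (2, 4, 6) — not enough res4 and res2
  blocked: hotel wants (3, 0, 2), pool (2, 4, 6) — not enough res4
Never able to finish: alpha and hotel.


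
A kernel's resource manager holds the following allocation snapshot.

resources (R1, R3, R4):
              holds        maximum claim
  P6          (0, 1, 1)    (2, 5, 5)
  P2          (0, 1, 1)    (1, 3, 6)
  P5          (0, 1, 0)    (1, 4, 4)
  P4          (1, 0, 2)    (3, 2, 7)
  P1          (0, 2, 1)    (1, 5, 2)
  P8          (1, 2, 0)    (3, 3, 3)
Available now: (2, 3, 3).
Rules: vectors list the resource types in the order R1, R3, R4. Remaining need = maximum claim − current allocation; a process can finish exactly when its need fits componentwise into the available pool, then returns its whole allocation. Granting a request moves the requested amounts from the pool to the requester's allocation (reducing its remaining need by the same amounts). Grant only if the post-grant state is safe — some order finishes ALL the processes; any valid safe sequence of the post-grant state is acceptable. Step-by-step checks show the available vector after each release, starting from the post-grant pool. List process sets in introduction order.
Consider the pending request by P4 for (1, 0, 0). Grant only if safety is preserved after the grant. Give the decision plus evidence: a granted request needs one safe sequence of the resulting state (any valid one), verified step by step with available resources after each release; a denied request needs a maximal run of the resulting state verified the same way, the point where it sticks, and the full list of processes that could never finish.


DENY — the pretend-granted state is unsafe.
Key observation: after P1, P5 the pool peaks at (1, 6, 4), and each blocked process is short somewhere: P6 on R1; P2 on R4; P4 on R4; P8 on R1.
After a pretend grant, a maximal execution: P1, P5 — then nothing else fits. Verifying each step:
  pool = (1, 3, 3)
  P1 needs (1, 3, 1) <= (1, 3, 3) -> finishes; pool += (0, 2, 1) = (1, 5, 4)
  P5 needs (1, 3, 4) <= (1, 5, 4) -> finishes; pool += (0, 1, 0) = (1, 6, 4)
  P6 still needs (2, 4, 4) but only (1, 6, 4) is free — short on R1
  P2 still needs (1, 2, 5) but only (1, 6, 4) is free — short on R4
  P4 still needs (1, 2, 5) but only (1, 6, 4) is free — short on R4
  P8 still needs (2, 1, 3) but only (1, 6, 4) is free — short on R1
Had the request been granted, P6, P2, P4 and P8 could never finish.


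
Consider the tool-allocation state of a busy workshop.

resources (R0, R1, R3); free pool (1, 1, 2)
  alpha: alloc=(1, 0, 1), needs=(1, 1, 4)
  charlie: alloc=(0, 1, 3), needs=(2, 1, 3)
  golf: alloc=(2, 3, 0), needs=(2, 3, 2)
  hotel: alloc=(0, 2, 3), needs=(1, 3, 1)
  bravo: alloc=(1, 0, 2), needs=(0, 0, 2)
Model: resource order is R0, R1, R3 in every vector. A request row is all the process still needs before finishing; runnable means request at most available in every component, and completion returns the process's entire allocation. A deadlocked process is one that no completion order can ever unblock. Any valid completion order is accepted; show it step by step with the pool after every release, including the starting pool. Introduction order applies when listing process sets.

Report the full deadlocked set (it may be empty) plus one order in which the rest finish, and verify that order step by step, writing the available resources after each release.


The deadlocked set is golf and hotel.
Key observation: the pool after bravo, charlie, alpha is (3, 2, 8); every surviving request exceeds it in R1, so progress ends there.
One completion order for the rest: bravo, charlie, alpha. Check, step by step:
  pool = (1, 1, 2)
  run bravo (needs (0, 0, 2), free (1, 1, 2)); after release of (1, 0, 2) the pool is (2, 1, 4)
  run charlie (needs (2, 1, 3), free (2, 1, 4)); after release of (0, 1, 3) the pool is (2, 2, 7)
  run alpha (needs (1, 1, 4), free (2, 2, 7)); after release of (1, 0, 1) the pool is (3, 2, 8)
The stuck group stays short no matter what:
  golf cannot run: need (2, 3, 2) vs free (3, 2, 8) (insufficient R1)
  hotel cannot run: need (1, 3, 1) vs free (3, 2, 8) (insufficient R1)


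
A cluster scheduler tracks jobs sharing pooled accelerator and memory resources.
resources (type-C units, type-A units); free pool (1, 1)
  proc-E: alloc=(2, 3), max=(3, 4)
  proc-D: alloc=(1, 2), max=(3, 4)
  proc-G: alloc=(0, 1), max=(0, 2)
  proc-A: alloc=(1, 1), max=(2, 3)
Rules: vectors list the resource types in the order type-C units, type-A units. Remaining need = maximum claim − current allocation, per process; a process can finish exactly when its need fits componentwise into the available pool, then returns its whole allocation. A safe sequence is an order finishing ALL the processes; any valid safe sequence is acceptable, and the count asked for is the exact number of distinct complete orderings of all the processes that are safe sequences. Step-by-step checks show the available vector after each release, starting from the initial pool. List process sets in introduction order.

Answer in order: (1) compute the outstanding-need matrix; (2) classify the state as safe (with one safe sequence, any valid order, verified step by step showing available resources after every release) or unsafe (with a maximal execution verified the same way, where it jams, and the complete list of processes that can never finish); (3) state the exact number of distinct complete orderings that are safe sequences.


(1) Need matrix, components ordered type-C units, type-A units:
  proc-E: (1, 1)
  proc-D: (2, 2)
  proc-G: (0, 1)
  proc-A: (1, 2)
(2) SAFE. One safe sequence: proc-G, proc-A, proc-D, proc-E.
Key observation: the first exact fit in this order is proc-G — it needs (0, 1) with (1, 1) free, meeting a requested resource to the last unit.
Check, step by step:
  pool = (1, 1)
  proc-G needs (0, 1) <= (1, 1) -> finishes; pool += (0, 1) = (1, 2)
  proc-A needs (1, 2) <= (1, 2) -> finishes; pool += (1, 1) = (2, 3)
  proc-D needs (2, 2) <= (2, 3) -> finishes; pool += (1, 2) = (3, 5)
  proc-E needs (1, 1) <= (3, 5) -> finishes; pool += (2, 3) = (5, 8)
(3) Exactly 10 of the possible complete orderings are safe sequences.


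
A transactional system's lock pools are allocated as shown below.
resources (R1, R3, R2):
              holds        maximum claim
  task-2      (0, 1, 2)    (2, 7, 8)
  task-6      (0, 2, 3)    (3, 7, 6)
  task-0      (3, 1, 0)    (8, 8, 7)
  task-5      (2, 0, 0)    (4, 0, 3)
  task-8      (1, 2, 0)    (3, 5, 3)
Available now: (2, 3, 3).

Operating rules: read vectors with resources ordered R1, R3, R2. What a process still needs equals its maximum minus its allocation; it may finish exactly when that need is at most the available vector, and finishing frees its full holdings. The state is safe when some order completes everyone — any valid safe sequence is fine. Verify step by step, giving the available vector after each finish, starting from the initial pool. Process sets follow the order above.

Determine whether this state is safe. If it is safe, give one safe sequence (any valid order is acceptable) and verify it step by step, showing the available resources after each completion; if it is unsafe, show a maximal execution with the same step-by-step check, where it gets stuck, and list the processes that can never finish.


SAFE — a valid safe sequence is task-8, task-5, task-6, task-2, task-0.
Key observation: at task-8 the run first touches a limit — (2, 3, 3) against (2, 3, 3), exact on a resource it actually requests.
Check, step by step:
  pool = (2, 3, 3)
  run task-8 (needs (2, 3, 3), free (2, 3, 3)); after release of (1, 2, 0) the pool is (3, 5, 3)
  run task-5 (needs (2, 0, 3), free (3, 5, 3)); after release of (2, 0, 0) the pool is (5, 5, 3)
  run task-6 (needs (3, 5, 3), free (5, 5, 3)); after release of (0, 2, 3) the pool is (5, 7, 6)
  run task-2 (needs (2, 6, 6), free (5, 7, 6)); after release of (0, 1, 2) the pool is (5, 8, 8)
  run task-0 (needs (5, 7, 7), free (5, 8, 8)); after release of (3, 1, 0) the pool is (8, 9, 8)


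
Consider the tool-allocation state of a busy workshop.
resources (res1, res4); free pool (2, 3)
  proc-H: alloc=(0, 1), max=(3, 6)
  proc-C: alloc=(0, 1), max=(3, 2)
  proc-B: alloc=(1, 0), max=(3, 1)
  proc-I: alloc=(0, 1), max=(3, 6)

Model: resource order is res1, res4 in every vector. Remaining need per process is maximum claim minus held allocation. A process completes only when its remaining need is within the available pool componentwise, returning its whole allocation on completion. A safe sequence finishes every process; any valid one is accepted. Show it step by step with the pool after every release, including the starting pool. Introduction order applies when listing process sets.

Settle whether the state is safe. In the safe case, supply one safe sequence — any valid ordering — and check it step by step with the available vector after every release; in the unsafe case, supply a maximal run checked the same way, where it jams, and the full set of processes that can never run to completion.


The state is UNSAFE.
Key observation: no order helps: past proc-B, proc-C, the free pool tops out at (3, 4), below what each blocked process needs in res4.
A maximal execution: proc-B, proc-C — then nothing else fits. Verifying each step:
  pool = (2, 3)
  run proc-B (needs (2, 1), free (2, 3)); after release of (1, 0) the pool is (3, 3)
  run proc-C (needs (3, 1), free (3, 3)); after release of (0, 1) the pool is (3, 4)
  proc-H cannot run: need (3, 5) vs free (3, 4) (insufficient res4)
  proc-I cannot run: need (3, 5) vs free (3, 4) (insufficient res4)
Never able to finish: proc-H and proc-I.


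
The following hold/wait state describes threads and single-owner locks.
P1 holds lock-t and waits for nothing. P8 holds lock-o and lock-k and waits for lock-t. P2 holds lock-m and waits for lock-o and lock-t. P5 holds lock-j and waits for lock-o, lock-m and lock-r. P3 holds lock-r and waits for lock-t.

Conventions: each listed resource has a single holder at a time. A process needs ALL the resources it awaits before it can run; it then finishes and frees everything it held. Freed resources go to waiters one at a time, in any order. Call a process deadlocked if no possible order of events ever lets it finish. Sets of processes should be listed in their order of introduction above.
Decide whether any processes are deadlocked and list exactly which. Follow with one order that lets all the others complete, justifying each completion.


No process is deadlocked.
Key observation: every chain of waits terminates; starting from the processes that wait on nothing, all the rest unlock in turn.
One completion order for the rest: P1, P3, P8, P2, P5.
Walking it through:
  P1 waits on nothing -> runs at once and releases lock-t
  run P3 (all its waits — lock-t — are resolved); releases lock-r
  run P8 (all its waits — lock-t — are resolved); releases lock-o and lock-k
  run P2 (all its waits — lock-o and lock-t — are resolved); releases lock-m
  run P5 (all its waits — lock-o, lock-m and lock-r — are resolved); releases lock-j


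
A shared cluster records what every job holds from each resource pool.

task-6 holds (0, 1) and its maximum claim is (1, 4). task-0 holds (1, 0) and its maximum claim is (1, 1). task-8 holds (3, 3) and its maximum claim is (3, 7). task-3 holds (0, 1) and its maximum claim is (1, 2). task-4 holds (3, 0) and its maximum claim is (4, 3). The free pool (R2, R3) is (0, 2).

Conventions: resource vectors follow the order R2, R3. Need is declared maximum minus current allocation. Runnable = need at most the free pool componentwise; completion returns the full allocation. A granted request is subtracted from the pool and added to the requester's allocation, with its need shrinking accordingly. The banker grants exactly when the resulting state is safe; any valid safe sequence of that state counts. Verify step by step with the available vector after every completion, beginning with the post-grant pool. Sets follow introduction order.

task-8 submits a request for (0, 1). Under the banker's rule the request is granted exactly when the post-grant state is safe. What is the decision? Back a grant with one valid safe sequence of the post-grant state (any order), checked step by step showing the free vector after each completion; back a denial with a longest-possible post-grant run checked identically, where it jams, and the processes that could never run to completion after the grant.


DENY: after the grant no complete ordering would exist.
Key observation: task-0, task-3 can finish, but then (1, 2) is all there is, and the blocked group's R3 demands exceed it.
On the post-grant state, task-0, task-3 is a maximal run — nothing extends it. Check, step by step:
  pool = (0, 1)
  task-0: need (0, 1) fits (0, 1); releases (1, 0), pool now (1, 1)
  task-3: need (1, 1) fits (1, 1); releases (0, 1), pool now (1, 2)
  blocked: task-6 wants (1, 3), pool (1, 2) — not enough R3
  blocked: task-8 wants (0, 3), pool (1, 2) — not enough R3
  blocked: task-4 wants (1, 3), pool (1, 2) — not enough R3
Had the request been granted, task-6, task-8 and task-4 could never finish.


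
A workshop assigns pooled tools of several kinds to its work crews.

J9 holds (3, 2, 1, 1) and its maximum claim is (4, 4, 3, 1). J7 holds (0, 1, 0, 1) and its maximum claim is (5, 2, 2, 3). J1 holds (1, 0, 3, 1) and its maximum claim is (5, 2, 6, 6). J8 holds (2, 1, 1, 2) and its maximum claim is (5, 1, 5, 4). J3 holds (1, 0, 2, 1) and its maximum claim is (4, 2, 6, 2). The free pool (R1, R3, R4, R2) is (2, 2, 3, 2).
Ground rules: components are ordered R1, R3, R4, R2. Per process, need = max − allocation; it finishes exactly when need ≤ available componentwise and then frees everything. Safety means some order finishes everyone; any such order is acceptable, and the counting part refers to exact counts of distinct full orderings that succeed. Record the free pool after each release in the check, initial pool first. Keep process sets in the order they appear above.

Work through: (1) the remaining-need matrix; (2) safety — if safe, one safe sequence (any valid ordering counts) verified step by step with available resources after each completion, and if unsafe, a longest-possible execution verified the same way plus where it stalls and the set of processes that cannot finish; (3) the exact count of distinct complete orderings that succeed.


(1) Remaining need (order R1, R3, R4, R2):
  J9: (1, 2, 2, 0)
  J7: (5, 1, 2, 2)
  J1: (4, 2, 3, 5)
  J8: (3, 0, 4, 2)
  J3: (3, 2, 4, 1)
(2) SAFE — a valid safe sequence is J9, J8, J3, J1, J7.
Key observation: the first exact fit in this order is J9 — it needs (1, 2, 2, 0) with (2, 2, 3, 2) free, meeting a requested resource to the last unit.
Walking it through:
  pool = (2, 2, 3, 2)
  run J9 (needs (1, 2, 2, 0), free (2, 2, 3, 2)); after release of (3, 2, 1, 1) the pool is (5, 4, 4, 3)
  run J8 (needs (3, 0, 4, 2), free (5, 4, 4, 3)); after release of (2, 1, 1, 2) the pool is (7, 5, 5, 5)
  run J3 (needs (3, 2, 4, 1), free (7, 5, 5, 5)); after release of (1, 0, 2, 1) the pool is (8, 5, 7, 6)
  run J1 (needs (4, 2, 3, 5), free (8, 5, 7, 6)); after release of (1, 0, 3, 1) the pool is (9, 5, 10, 7)
  run J7 (needs (5, 1, 2, 2), free (9, 5, 10, 7)); after release of (0, 1, 0, 1) the pool is (9, 6, 10, 8)
(3) Precisely 14 of the possible complete orderings are safe sequences.


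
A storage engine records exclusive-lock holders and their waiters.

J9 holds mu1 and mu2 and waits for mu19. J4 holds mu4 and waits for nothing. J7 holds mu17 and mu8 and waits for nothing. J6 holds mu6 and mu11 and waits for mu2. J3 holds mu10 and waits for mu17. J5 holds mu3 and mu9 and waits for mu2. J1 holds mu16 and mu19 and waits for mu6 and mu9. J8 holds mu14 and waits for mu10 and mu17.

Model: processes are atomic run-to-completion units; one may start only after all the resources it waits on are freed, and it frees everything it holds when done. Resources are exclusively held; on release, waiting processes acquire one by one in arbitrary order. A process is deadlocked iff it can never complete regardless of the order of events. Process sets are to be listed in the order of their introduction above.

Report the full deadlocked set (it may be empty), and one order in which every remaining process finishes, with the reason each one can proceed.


Deadlocked: J9, J6, J5 and J1.
Key observation: the cycle J9 -> J1 -> J6 -> J9 can never break — each member waits on the next; J5 is caught in further circular waits.
One completion order for the rest: J7, J4, J3, J8.
Step-by-step check:
  run J7 (it waits on nothing); releases mu17 and mu8
  run J4 (it waits on nothing); releases mu4
  J3 waits on mu17 — all released -> runs and releases mu10
  J8 waits on mu10 and mu17 — all released -> runs and releases mu14


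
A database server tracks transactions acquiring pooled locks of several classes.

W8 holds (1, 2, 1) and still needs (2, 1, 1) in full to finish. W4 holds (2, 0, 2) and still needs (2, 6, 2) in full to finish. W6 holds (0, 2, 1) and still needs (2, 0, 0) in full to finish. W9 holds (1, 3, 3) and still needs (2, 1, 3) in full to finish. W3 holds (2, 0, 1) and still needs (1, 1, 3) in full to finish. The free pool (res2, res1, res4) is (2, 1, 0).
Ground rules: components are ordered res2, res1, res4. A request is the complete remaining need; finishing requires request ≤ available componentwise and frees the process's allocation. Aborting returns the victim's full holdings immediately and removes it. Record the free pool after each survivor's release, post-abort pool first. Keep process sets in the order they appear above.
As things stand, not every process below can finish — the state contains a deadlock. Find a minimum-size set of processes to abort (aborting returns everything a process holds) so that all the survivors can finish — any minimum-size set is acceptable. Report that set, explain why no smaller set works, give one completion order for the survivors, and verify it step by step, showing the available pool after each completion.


The answer: abort W4.
Key observation: before aborting W4, W9 was permanently blocked — no order could ever run it; afterwards it completes at step 2.
No smaller set exists: with zero aborts the deadlock remains.
The survivors complete as W6, W9, W3, W8. Verifying each step (starting from the post-abort pool):
  pool = (4, 1, 2)
  W6: need (2, 0, 0) fits (4, 1, 2); releases (0, 2, 1), pool now (4, 3, 3)
  W9: need (2, 1, 3) fits (4, 3, 3); releases (1, 3, 3), pool now (5, 6, 6)
  W3: need (1, 1, 3) fits (5, 6, 6); releases (2, 0, 1), pool now (7, 6, 7)
  W8: need (2, 1, 1) fits (7, 6, 7); releases (1, 2, 1), pool now (8, 8, 8)


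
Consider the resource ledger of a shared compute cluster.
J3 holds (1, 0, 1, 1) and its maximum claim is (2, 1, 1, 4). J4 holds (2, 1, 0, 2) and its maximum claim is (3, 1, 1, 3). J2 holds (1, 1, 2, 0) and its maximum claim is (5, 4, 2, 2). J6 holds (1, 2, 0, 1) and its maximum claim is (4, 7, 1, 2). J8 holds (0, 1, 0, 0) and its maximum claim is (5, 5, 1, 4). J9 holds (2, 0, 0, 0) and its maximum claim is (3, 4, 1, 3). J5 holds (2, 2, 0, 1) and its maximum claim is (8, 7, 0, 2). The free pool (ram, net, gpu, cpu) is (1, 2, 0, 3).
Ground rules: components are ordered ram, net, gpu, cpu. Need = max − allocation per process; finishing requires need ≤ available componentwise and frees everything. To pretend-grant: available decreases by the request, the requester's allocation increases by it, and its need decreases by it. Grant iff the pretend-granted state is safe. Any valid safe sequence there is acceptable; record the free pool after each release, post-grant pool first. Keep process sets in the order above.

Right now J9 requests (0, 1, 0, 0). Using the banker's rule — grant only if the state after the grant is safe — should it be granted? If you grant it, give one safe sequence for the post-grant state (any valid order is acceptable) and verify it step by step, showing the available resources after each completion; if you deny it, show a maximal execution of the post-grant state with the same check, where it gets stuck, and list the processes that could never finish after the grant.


DENY. Granting would leave the state unsafe.
Key observation: the pool after J3, J4 is (4, 2, 1, 6); every surviving request exceeds it in net, so progress ends there.
After a pretend grant, a maximal execution: J3, J4 — then nothing else fits. Verifying each step:
  pool = (1, 1, 0, 3)
  run J3 (needs (1, 1, 0, 3), free (1, 1, 0, 3)); after release of (1, 0, 1, 1) the pool is (2, 1, 1, 4)
  run J4 (needs (1, 0, 1, 1), free (2, 1, 1, 4)); after release of (2, 1, 0, 2) the pool is (4, 2, 1, 6)
  J2 still needs (4, 3, 0, 2) but only (4, 2, 1, 6) is free — short on net
  J6 still needs (3, 5, 1, 1) but only (4, 2, 1, 6) is free — short on net
  J8 still needs (5, 4, 1, 4) but only (4, 2, 1, 6) is free — short on ram and net
  J9 still needs (1, 3, 1, 3) but only (4, 2, 1, 6) is free — short on net
  J5 still needs (6, 5, 0, 1) but only (4, 2, 1, 6) is free — short on ram and net
Post-grant, the permanently blocked set is J2, J6, J8, J9 and J5.
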